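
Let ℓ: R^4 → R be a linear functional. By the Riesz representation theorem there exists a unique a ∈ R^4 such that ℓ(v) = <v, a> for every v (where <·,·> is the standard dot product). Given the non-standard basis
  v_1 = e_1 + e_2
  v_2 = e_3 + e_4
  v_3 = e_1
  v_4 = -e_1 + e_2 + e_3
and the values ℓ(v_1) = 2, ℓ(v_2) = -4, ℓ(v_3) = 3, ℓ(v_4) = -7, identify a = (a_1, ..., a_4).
a = (3, -1, -3, -1)

Write a = (a_1, ..., a_4) in the standard basis. For each basis vector v_i, ℓ(v_i) = <v_i, a> is a linear equation in the a_j's. Collect the n equations into a matrix system V a = ℓ, where row i of V is v_i (expressed in the standard basis). Since V is invertible (lower-triangular with 1s on the diagonal, up to permutation), solve by back-substitution:
  V =
[[1, 1, 0, 0],
 [0, 0, 1, 1],
 [1, 0, 0, 0],
 [-1, 1, 1, 0]]
  V a = (2, -4, 3, -7)
Solving gives a = (3, -1, -3, -1).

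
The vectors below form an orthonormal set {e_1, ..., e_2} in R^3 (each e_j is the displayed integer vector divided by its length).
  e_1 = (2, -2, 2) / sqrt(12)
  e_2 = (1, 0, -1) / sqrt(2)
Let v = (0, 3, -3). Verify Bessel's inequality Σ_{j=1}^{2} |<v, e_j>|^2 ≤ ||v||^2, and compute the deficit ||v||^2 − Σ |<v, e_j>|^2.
Σ |<v, e_j>|^2 = 33/2; ||v||^2 = 18; deficit = 3/2

Write each e_j = u_j / sqrt(<u_j, u_j>) where u_j is the displayed integer vector. Then <v, e_j> = <v, u_j> / sqrt(<u_j, u_j>), so |<v, e_j>|^2 = <v, u_j>^2 / <u_j, u_j>.
Coefficients: <v, e_1> = -12/sqrt(12), <v, e_2> = 3/sqrt(2).
Square and sum: Σ |<v, e_j>|^2 = 33/2.
Compute ||v||^2 = v·v = 18.
Deficit = 18 − 33/2 = 3/2 ≥ 0, confirming Bessel's inequality. (The deficit equals ||v − Σ <v,e_j> e_j||^2, the squared distance from v to span{e_j}.)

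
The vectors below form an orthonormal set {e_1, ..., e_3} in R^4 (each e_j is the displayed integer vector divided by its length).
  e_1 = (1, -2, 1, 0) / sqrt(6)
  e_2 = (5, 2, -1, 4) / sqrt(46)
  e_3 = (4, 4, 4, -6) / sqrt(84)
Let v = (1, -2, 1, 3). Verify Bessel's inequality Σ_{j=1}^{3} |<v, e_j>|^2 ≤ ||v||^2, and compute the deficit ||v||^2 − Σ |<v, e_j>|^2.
Σ |<v, e_j>|^2 = 2091/161; ||v||^2 = 15; deficit = 324/161

Write each e_j = u_j / sqrt(<u_j, u_j>) where u_j is the displayed integer vector. Then <v, e_j> = <v, u_j> / sqrt(<u_j, u_j>), so |<v, e_j>|^2 = <v, u_j>^2 / <u_j, u_j>.
Coefficients: <v, e_1> = 6/sqrt(6), <v, e_2> = 12/sqrt(46), <v, e_3> = -18/sqrt(84).
Square and sum: Σ |<v, e_j>|^2 = 2091/161.
Compute ||v||^2 = v·v = 15.
Deficit = 15 − 2091/161 = 324/161 ≥ 0, confirming Bessel's inequality. (The deficit equals ||v − Σ <v,e_j> e_j||^2, the squared distance from v to span{e_j}.)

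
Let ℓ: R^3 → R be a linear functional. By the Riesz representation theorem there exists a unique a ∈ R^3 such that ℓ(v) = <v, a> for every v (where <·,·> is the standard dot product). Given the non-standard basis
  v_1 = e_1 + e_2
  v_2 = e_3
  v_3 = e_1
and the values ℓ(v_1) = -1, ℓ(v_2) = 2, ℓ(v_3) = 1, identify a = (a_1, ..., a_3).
a = (1, -2, 2)

Write a = (a_1, ..., a_3) in the standard basis. For each basis vector v_i, ℓ(v_i) = <v_i, a> is a linear equation in the a_j's. Collect the n equations into a matrix system V a = ℓ, where row i of V is v_i (expressed in the standard basis). Since V is invertible (lower-triangular with 1s on the diagonal, up to permutation), solve by back-substitution:
  V =
[[1, 1, 0],
 [0, 0, 1],
 [1, 0, 0]]
  V a = (-1, 2, 1)
Solving gives a = (1, -2, 2).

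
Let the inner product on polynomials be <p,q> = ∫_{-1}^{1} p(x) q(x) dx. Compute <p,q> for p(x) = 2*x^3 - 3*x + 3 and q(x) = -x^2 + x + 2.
<p,q> = 44/5

Expand the product: p(x)·q(x) = -2*x^5 + 2*x^4 + 7*x^3 - 6*x^2 - 3*x + 6.
∫_{-1}^{1} of each monomial x^k gives [2/(k+1) if k even, 0 if k odd]. Integrating term-by-term (or equivalently evaluating the antiderivative F(x) = -x^6/3 + 2*x^5/5 + 7*x^4/4 - 2*x^3 - 3*x^2/2 + 6*x at the endpoints):
  F(1) − F(−1) = 259/60 − (-269/60) = 44/5.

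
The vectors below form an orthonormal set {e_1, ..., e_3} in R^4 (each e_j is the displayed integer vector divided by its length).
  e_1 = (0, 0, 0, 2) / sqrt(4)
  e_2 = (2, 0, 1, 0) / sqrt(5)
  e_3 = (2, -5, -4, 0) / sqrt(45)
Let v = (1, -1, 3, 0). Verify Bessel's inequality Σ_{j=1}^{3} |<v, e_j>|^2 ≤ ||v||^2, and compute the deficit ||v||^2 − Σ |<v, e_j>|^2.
Σ |<v, e_j>|^2 = 50/9; ||v||^2 = 11; deficit = 49/9

Write each e_j = u_j / sqrt(<u_j, u_j>) where u_j is the displayed integer vector. Then <v, e_j> = <v, u_j> / sqrt(<u_j, u_j>), so |<v, e_j>|^2 = <v, u_j>^2 / <u_j, u_j>.
Coefficients: <v, e_1> = 0/sqrt(4), <v, e_2> = 5/sqrt(5), <v, e_3> = -5/sqrt(45).
Square and sum: Σ |<v, e_j>|^2 = 50/9.
Compute ||v||^2 = v·v = 11.
Deficit = 11 − 50/9 = 49/9 ≥ 0, confirming Bessel's inequality. (The deficit equals ||v − Σ <v,e_j> e_j||^2, the squared distance from v to span{e_j}.)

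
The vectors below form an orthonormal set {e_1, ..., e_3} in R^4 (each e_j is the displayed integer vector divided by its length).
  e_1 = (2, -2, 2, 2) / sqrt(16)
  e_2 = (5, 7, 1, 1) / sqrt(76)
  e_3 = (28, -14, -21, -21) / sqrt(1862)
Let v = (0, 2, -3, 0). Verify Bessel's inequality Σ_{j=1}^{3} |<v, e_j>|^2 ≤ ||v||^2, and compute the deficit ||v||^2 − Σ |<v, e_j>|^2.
Σ |<v, e_j>|^2 = 17/2; ||v||^2 = 13; deficit = 9/2

Write each e_j = u_j / sqrt(<u_j, u_j>) where u_j is the displayed integer vector. Then <v, e_j> = <v, u_j> / sqrt(<u_j, u_j>), so |<v, e_j>|^2 = <v, u_j>^2 / <u_j, u_j>.
Coefficients: <v, e_1> = -10/sqrt(16), <v, e_2> = 11/sqrt(76), <v, e_3> = 35/sqrt(1862).
Square and sum: Σ |<v, e_j>|^2 = 17/2.
Compute ||v||^2 = v·v = 13.
Deficit = 13 − 17/2 = 9/2 ≥ 0, confirming Bessel's inequality. (The deficit equals ||v − Σ <v,e_j> e_j||^2, the squared distance from v to span{e_j}.)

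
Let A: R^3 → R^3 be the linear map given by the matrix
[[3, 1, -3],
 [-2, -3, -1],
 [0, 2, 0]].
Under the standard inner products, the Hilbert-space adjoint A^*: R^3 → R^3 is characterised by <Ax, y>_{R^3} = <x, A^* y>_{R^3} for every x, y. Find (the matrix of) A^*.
A^* = A^T =
[[3, -2, 0],
 [1, -3, 2],
 [-3, -1, 0]]

For real matrices with standard dot products, the defining identity <Ax, y> = <x, A^* y> gives (Ax)^T y = x^T (A^*) y, i.e. x^T A^T y = x^T (A^*) y. Since this holds for all x, y, we must have A^* = A^T. Therefore
A^* =
[[3, -2, 0],
 [1, -3, 2],
 [-3, -1, 0]].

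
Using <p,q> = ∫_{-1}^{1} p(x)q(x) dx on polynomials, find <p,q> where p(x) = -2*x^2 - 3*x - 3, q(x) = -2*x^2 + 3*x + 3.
<p,q> = -112/5

Expand the product: p(x)·q(x) = 4*x^4 - 9*x^2 - 18*x - 9.
∫_{-1}^{1} of each monomial x^k gives [2/(k+1) if k even, 0 if k odd]. Integrating term-by-term (or equivalently evaluating the antiderivative F(x) = 4*x^5/5 - 3*x^3 - 9*x^2 - 9*x at the endpoints):
  F(1) − F(−1) = -101/5 − (11/5) = -112/5.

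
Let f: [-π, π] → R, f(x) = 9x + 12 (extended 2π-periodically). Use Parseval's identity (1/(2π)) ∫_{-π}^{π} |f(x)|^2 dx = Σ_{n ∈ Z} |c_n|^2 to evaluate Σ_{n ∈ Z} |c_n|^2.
Σ |c_n|^2 = 27π^2 + 144

Expand and integrate term by term over [-π, π]:
  ∫ (9x)^2 dx = 81·(2π^3/3); ∫ 2·9·(12)·x dx = 0 (odd integrand); ∫ 12^2 dx = 144·2π.
So (1/(2π)) ∫_{-π}^{π} (9x + 12)^2 dx = 81π^2/3 + 144 = 27π^2 + 144.
Parseval ⇒ Σ |c_n|^2 = 27π^2 + 144.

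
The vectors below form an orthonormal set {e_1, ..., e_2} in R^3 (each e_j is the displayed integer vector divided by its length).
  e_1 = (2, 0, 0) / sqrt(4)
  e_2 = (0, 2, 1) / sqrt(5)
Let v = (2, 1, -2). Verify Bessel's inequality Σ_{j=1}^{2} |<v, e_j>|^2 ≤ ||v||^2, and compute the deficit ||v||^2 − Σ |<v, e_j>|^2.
Σ |<v, e_j>|^2 = 4; ||v||^2 = 9; deficit = 5

Write each e_j = u_j / sqrt(<u_j, u_j>) where u_j is the displayed integer vector. Then <v, e_j> = <v, u_j> / sqrt(<u_j, u_j>), so |<v, e_j>|^2 = <v, u_j>^2 / <u_j, u_j>.
Coefficients: <v, e_1> = 4/sqrt(4), <v, e_2> = 0/sqrt(5).
Square and sum: Σ |<v, e_j>|^2 = 4.
Compute ||v||^2 = v·v = 9.
Deficit = 9 − 4 = 5 ≥ 0, confirming Bessel's inequality. (The deficit equals ||v − Σ <v,e_j> e_j||^2, the squared distance from v to span{e_j}.)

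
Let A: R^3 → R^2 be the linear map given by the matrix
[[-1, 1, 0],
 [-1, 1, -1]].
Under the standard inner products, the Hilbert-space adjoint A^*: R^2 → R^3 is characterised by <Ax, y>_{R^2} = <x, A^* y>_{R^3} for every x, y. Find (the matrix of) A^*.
A^* = A^T =
[[-1, -1],
 [1, 1],
 [0, -1]]

For real matrices with standard dot products, the defining identity <Ax, y> = <x, A^* y> gives (Ax)^T y = x^T (A^*) y, i.e. x^T A^T y = x^T (A^*) y. Since this holds for all x, y, we must have A^* = A^T. Therefore
A^* =
[[-1, -1],
 [1, 1],
 [0, -1]].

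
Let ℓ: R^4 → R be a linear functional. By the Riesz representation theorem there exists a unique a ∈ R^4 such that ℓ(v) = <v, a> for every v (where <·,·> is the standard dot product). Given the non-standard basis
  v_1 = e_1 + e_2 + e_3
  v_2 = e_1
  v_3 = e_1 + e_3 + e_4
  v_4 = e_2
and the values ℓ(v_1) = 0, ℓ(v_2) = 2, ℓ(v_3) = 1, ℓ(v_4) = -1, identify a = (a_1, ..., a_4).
a = (2, -1, -1, 0)

Write a = (a_1, ..., a_4) in the standard basis. For each basis vector v_i, ℓ(v_i) = <v_i, a> is a linear equation in the a_j's. Collect the n equations into a matrix system V a = ℓ, where row i of V is v_i (expressed in the standard basis). Since V is invertible (lower-triangular with 1s on the diagonal, up to permutation), solve by back-substitution:
  V =
[[1, 1, 1, 0],
 [1, 0, 0, 0],
 [1, 0, 1, 1],
 [0, 1, 0, 0]]
  V a = (0, 2, 1, -1)
Solving gives a = (2, -1, -1, 0).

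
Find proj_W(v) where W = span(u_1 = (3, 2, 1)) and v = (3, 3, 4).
proj_W(v) = (57/14, 19/7, 19/14)

Set up U = [u_1 | ... | u_1] ∈ R^(3×1). The projector onto W = col(U) is P = U (U^T U)^(-1) U^T.
Compute U^T U =
  [14],
and U^T v = (19).
Solve U^T U · c = U^T v for the coefficients: c = (19/14). The projection is proj_W(v) = U c.
Check: (v - proj_W(v)) · u_1 = 0  (should be 0).
Result: proj_W(v) = (57/14, 19/7, 19/14).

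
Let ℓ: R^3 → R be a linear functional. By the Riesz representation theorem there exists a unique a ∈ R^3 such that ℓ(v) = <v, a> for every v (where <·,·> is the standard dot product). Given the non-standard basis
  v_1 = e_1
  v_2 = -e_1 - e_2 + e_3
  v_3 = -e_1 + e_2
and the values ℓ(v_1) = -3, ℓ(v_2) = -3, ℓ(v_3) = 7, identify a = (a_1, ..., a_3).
a = (-3, 4, -2)

Write a = (a_1, ..., a_3) in the standard basis. For each basis vector v_i, ℓ(v_i) = <v_i, a> is a linear equation in the a_j's. Collect the n equations into a matrix system V a = ℓ, where row i of V is v_i (expressed in the standard basis). Since V is invertible (lower-triangular with 1s on the diagonal, up to permutation), solve by back-substitution:
  V =
[[1, 0, 0],
 [-1, -1, 1],
 [-1, 1, 0]]
  V a = (-3, -3, 7)
Solving gives a = (-3, 4, -2).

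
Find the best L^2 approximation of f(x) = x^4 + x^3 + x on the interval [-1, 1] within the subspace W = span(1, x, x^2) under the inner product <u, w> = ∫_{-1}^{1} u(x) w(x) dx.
g(x) = 6*x^2/7 + 8*x/5 - 3/35

The best approximation g ∈ W is the orthogonal projection of f onto W. Writing g = a_0 + a_1 x + a_2 x^2, the coefficients solve the normal equations G · a = b where
  G_{ij} = <φ_i, φ_j> and b_i = <f, φ_i>, with φ_0 = 1, φ_1 = x, φ_2 = x^2.
G =
  [2, 0, 2/3]
  [0, 2/3, 0]
  [2/3, 0, 2/5],
b = (2/5, 16/15, 2/7).
Solving gives a_0 = -3/35, a_1 = 8/5, a_2 = 6/7, so
  g(x) = 6*x^2/7 + 8*x/5 - 3/35.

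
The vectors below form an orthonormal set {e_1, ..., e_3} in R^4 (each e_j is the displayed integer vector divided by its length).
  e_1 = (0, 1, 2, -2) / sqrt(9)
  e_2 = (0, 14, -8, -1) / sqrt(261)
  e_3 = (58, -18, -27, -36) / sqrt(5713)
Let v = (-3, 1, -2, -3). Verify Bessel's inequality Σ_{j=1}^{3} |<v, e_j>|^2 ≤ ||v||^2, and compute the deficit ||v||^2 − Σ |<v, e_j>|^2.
Σ |<v, e_j>|^2 = 1050/197; ||v||^2 = 23; deficit = 3481/197

Write each e_j = u_j / sqrt(<u_j, u_j>) where u_j is the displayed integer vector. Then <v, e_j> = <v, u_j> / sqrt(<u_j, u_j>), so |<v, e_j>|^2 = <v, u_j>^2 / <u_j, u_j>.
Coefficients: <v, e_1> = 3/sqrt(9), <v, e_2> = 33/sqrt(261), <v, e_3> = -30/sqrt(5713).
Square and sum: Σ |<v, e_j>|^2 = 1050/197.
Compute ||v||^2 = v·v = 23.
Deficit = 23 − 1050/197 = 3481/197 ≥ 0, confirming Bessel's inequality. (The deficit equals ||v − Σ <v,e_j> e_j||^2, the squared distance from v to span{e_j}.)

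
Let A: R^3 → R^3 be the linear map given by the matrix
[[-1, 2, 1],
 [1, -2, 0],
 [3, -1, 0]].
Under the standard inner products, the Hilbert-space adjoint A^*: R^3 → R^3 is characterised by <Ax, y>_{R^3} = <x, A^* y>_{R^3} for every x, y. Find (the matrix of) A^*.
A^* = A^T =
[[-1, 1, 3],
 [2, -2, -1],
 [1, 0, 0]]

For real matrices with standard dot products, the defining identity <Ax, y> = <x, A^* y> gives (Ax)^T y = x^T (A^*) y, i.e. x^T A^T y = x^T (A^*) y. Since this holds for all x, y, we must have A^* = A^T. Therefore
A^* =
[[-1, 1, 3],
 [2, -2, -1],
 [1, 0, 0]].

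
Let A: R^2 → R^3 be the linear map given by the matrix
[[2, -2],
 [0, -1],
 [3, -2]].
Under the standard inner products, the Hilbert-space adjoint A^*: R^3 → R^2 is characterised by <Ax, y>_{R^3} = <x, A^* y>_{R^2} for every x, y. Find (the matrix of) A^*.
A^* = A^T =
[[2, 0, 3],
 [-2, -1, -2]]

For real matrices with standard dot products, the defining identity <Ax, y> = <x, A^* y> gives (Ax)^T y = x^T (A^*) y, i.e. x^T A^T y = x^T (A^*) y. Since this holds for all x, y, we must have A^* = A^T. Therefore
A^* =
[[2, 0, 3],
 [-2, -1, -2]].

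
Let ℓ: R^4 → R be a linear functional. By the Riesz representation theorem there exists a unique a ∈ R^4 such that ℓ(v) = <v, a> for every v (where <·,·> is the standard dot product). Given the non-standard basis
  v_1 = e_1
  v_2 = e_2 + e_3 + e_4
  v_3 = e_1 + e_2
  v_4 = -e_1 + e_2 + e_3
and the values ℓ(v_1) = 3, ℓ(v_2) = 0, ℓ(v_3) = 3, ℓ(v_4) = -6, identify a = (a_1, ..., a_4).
a = (3, 0, -3, 3)

Write a = (a_1, ..., a_4) in the standard basis. For each basis vector v_i, ℓ(v_i) = <v_i, a> is a linear equation in the a_j's. Collect the n equations into a matrix system V a = ℓ, where row i of V is v_i (expressed in the standard basis). Since V is invertible (lower-triangular with 1s on the diagonal, up to permutation), solve by back-substitution:
  V =
[[1, 0, 0, 0],
 [0, 1, 1, 1],
 [1, 1, 0, 0],
 [-1, 1, 1, 0]]
  V a = (3, 0, 3, -6)
Solving gives a = (3, 0, -3, 3).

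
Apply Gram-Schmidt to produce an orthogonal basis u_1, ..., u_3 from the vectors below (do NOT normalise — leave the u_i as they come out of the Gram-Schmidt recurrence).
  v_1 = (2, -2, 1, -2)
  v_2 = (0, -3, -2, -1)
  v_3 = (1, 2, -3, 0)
Orthogonal basis:
  u_1 = (2, -2, 1, -2)
  u_2 = (-12/13, -27/13, -32/13, -1/13)
  u_3 = (143/73, 121/73, -154/73, -55/73)

Apply the Gram-Schmidt recurrence
  u_1 = v_1
  u_i = v_i − Σ_{j<i} ((v_i · u_j) / (u_j · u_j)) · u_j.

Step by step this gives:
  u_1 = (2, -2, 1, -2)
  u_2 = (-12/13, -27/13, -32/13, -1/13)
  u_3 = (143/73, 121/73, -154/73, -55/73)

Orthogonality check:
  u_2 · u_1 = 0 (should be 0)
  u_3 · u_1 = 0 (should be 0)
  u_3 · u_2 = 0 (should be 0)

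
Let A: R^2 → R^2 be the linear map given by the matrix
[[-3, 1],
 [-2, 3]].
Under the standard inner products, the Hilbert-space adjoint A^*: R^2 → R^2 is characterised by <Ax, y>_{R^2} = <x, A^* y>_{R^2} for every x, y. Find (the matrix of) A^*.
A^* = A^T =
[[-3, -2],
 [1, 3]]

For real matrices with standard dot products, the defining identity <Ax, y> = <x, A^* y> gives (Ax)^T y = x^T (A^*) y, i.e. x^T A^T y = x^T (A^*) y. Since this holds for all x, y, we must have A^* = A^T. Therefore
A^* =
[[-3, -2],
 [1, 3]].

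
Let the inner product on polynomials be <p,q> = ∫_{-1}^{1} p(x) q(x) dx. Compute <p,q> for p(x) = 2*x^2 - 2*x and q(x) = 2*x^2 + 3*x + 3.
<p,q> = 8/5

Expand the product: p(x)·q(x) = 4*x^4 + 2*x^3 - 6*x.
∫_{-1}^{1} of each monomial x^k gives [2/(k+1) if k even, 0 if k odd]. Integrating term-by-term (or equivalently evaluating the antiderivative F(x) = 4*x^5/5 + x^4/2 - 3*x^2 at the endpoints):
  F(1) − F(−1) = -17/10 − (-33/10) = 8/5.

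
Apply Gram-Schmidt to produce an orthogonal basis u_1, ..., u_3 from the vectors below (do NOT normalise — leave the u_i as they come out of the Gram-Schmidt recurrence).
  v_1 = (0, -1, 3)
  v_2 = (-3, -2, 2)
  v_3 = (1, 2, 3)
Orthogonal basis:
  u_1 = (0, -1, 3)
  u_2 = (-3, -6/5, -2/5)
  u_3 = (-46/53, 207/106, 69/106)

Apply the Gram-Schmidt recurrence
  u_1 = v_1
  u_i = v_i − Σ_{j<i} ((v_i · u_j) / (u_j · u_j)) · u_j.

Step by step this gives:
  u_1 = (0, -1, 3)
  u_2 = (-3, -6/5, -2/5)
  u_3 = (-46/53, 207/106, 69/106)

Orthogonality check:
  u_2 · u_1 = 0 (should be 0)
  u_3 · u_1 = 0 (should be 0)
  u_3 · u_2 = 0 (should be 0)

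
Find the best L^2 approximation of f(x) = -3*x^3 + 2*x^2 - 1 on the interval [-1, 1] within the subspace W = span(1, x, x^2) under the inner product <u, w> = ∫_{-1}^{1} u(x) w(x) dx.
g(x) = 2*x^2 - 9*x/5 - 1

The best approximation g ∈ W is the orthogonal projection of f onto W. Writing g = a_0 + a_1 x + a_2 x^2, the coefficients solve the normal equations G · a = b where
  G_{ij} = <φ_i, φ_j> and b_i = <f, φ_i>, with φ_0 = 1, φ_1 = x, φ_2 = x^2.
G =
  [2, 0, 2/3]
  [0, 2/3, 0]
  [2/3, 0, 2/5],
b = (-2/3, -6/5, 2/15).
Solving gives a_0 = -1, a_1 = -9/5, a_2 = 2, so
  g(x) = 2*x^2 - 9*x/5 - 1.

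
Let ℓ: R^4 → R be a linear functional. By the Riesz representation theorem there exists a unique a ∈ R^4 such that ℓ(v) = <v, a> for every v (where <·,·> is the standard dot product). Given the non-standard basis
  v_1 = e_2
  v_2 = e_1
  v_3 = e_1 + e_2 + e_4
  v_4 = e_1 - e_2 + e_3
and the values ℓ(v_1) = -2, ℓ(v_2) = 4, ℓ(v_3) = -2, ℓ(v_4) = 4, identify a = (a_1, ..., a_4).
a = (4, -2, -2, -4)

Write a = (a_1, ..., a_4) in the standard basis. For each basis vector v_i, ℓ(v_i) = <v_i, a> is a linear equation in the a_j's. Collect the n equations into a matrix system V a = ℓ, where row i of V is v_i (expressed in the standard basis). Since V is invertible (lower-triangular with 1s on the diagonal, up to permutation), solve by back-substitution:
  V =
[[0, 1, 0, 0],
 [1, 0, 0, 0],
 [1, 1, 0, 1],
 [1, -1, 1, 0]]
  V a = (-2, 4, -2, 4)
Solving gives a = (4, -2, -2, -4).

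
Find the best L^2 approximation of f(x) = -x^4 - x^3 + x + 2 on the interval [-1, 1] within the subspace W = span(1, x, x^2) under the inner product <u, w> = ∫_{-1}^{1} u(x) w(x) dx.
g(x) = -6*x^2/7 + 2*x/5 + 73/35

The best approximation g ∈ W is the orthogonal projection of f onto W. Writing g = a_0 + a_1 x + a_2 x^2, the coefficients solve the normal equations G · a = b where
  G_{ij} = <φ_i, φ_j> and b_i = <f, φ_i>, with φ_0 = 1, φ_1 = x, φ_2 = x^2.
G =
  [2, 0, 2/3]
  [0, 2/3, 0]
  [2/3, 0, 2/5],
b = (18/5, 4/15, 22/21).
Solving gives a_0 = 73/35, a_1 = 2/5, a_2 = -6/7, so
  g(x) = -6*x^2/7 + 2*x/5 + 73/35.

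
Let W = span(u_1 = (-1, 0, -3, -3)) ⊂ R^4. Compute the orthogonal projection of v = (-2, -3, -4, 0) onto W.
proj_W(v) = (-14/19, 0, -42/19, -42/19)

Set up U = [u_1 | ... | u_1] ∈ R^(4×1). The projector onto W = col(U) is P = U (U^T U)^(-1) U^T.
Compute U^T U =
  [19],
and U^T v = (14).
Solve U^T U · c = U^T v for the coefficients: c = (14/19). The projection is proj_W(v) = U c.
Check: (v - proj_W(v)) · u_1 = 0  (should be 0).
Result: proj_W(v) = (-14/19, 0, -42/19, -42/19).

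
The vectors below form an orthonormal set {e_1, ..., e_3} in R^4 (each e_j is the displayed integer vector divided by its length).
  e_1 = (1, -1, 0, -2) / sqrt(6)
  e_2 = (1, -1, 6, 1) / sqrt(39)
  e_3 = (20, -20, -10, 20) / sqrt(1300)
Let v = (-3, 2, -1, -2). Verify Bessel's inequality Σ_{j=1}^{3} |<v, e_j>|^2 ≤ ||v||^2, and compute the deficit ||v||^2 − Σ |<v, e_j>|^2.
Σ |<v, e_j>|^2 = 35/2; ||v||^2 = 18; deficit = 1/2

Write each e_j = u_j / sqrt(<u_j, u_j>) where u_j is the displayed integer vector. Then <v, e_j> = <v, u_j> / sqrt(<u_j, u_j>), so |<v, e_j>|^2 = <v, u_j>^2 / <u_j, u_j>.
Coefficients: <v, e_1> = -1/sqrt(6), <v, e_2> = -13/sqrt(39), <v, e_3> = -130/sqrt(1300).
Square and sum: Σ |<v, e_j>|^2 = 35/2.
Compute ||v||^2 = v·v = 18.
Deficit = 18 − 35/2 = 1/2 ≥ 0, confirming Bessel's inequality. (The deficit equals ||v − Σ <v,e_j> e_j||^2, the squared distance from v to span{e_j}.)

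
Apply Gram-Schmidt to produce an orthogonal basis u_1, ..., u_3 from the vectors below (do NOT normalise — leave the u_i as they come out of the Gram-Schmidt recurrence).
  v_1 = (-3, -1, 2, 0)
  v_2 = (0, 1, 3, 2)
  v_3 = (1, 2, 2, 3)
Orthogonal basis:
  u_1 = (-3, -1, 2, 0)
  u_2 = (15/14, 19/14, 16/7, 2)
  u_3 = (-9/19, 1/3, -31/57, 37/57)

Apply the Gram-Schmidt recurrence
  u_1 = v_1
  u_i = v_i − Σ_{j<i} ((v_i · u_j) / (u_j · u_j)) · u_j.

Step by step this gives:
  u_1 = (-3, -1, 2, 0)
  u_2 = (15/14, 19/14, 16/7, 2)
  u_3 = (-9/19, 1/3, -31/57, 37/57)

Orthogonality check:
  u_2 · u_1 = 0 (should be 0)
  u_3 · u_1 = 0 (should be 0)
  u_3 · u_2 = 0 (should be 0)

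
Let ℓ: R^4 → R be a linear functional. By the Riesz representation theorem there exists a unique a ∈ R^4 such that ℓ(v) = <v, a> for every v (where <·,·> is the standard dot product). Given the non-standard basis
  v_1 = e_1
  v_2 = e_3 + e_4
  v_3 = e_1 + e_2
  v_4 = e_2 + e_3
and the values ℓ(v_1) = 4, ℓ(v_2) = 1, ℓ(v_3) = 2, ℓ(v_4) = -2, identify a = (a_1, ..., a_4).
a = (4, -2, 0, 1)

Write a = (a_1, ..., a_4) in the standard basis. For each basis vector v_i, ℓ(v_i) = <v_i, a> is a linear equation in the a_j's. Collect the n equations into a matrix system V a = ℓ, where row i of V is v_i (expressed in the standard basis). Since V is invertible (lower-triangular with 1s on the diagonal, up to permutation), solve by back-substitution:
  V =
[[1, 0, 0, 0],
 [0, 0, 1, 1],
 [1, 1, 0, 0],
 [0, 1, 1, 0]]
  V a = (4, 1, 2, -2)
Solving gives a = (4, -2, 0, 1).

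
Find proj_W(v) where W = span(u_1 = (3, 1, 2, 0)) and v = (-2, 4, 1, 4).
proj_W(v) = (0, 0, 0, 0)

Set up U = [u_1 | ... | u_1] ∈ R^(4×1). The projector onto W = col(U) is P = U (U^T U)^(-1) U^T.
Compute U^T U =
  [14],
and U^T v = (0).
Solve U^T U · c = U^T v for the coefficients: c = (0). The projection is proj_W(v) = U c.
Check: (v - proj_W(v)) · u_1 = 0  (should be 0).
Result: proj_W(v) = (0, 0, 0, 0).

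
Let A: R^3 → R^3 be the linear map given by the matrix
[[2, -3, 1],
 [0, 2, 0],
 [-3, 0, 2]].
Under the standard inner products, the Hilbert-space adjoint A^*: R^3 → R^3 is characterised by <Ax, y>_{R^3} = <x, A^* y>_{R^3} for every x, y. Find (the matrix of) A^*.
A^* = A^T =
[[2, 0, -3],
 [-3, 2, 0],
 [1, 0, 2]]

For real matrices with standard dot products, the defining identity <Ax, y> = <x, A^* y> gives (Ax)^T y = x^T (A^*) y, i.e. x^T A^T y = x^T (A^*) y. Since this holds for all x, y, we must have A^* = A^T. Therefore
A^* =
[[2, 0, -3],
 [-3, 2, 0],
 [1, 0, 2]].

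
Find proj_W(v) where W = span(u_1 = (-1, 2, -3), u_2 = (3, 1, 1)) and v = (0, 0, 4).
proj_W(v) = (70/69, -112/69, 178/69)

Set up U = [u_1 | ... | u_2] ∈ R^(3×2). The projector onto W = col(U) is P = U (U^T U)^(-1) U^T.
Compute U^T U =
  [14, -4]
  [-4, 11],
and U^T v = (-12, 4).
Solve U^T U · c = U^T v for the coefficients: c = (-58/69, 4/69). The projection is proj_W(v) = U c.
Check: (v - proj_W(v)) · u_1 = 0  (should be 0).
Check: (v - proj_W(v)) · u_2 = 0  (should be 0).
Result: proj_W(v) = (70/69, -112/69, 178/69).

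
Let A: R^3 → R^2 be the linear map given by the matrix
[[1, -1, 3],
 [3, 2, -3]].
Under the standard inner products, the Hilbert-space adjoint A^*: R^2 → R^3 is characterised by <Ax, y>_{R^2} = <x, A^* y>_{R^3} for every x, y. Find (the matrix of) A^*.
A^* = A^T =
[[1, 3],
 [-1, 2],
 [3, -3]]

For real matrices with standard dot products, the defining identity <Ax, y> = <x, A^* y> gives (Ax)^T y = x^T (A^*) y, i.e. x^T A^T y = x^T (A^*) y. Since this holds for all x, y, we must have A^* = A^T. Therefore
A^* =
[[1, 3],
 [-1, 2],
 [3, -3]].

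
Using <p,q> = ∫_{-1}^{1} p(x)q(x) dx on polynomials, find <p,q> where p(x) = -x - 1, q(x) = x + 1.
<p,q> = -8/3

Expand the product: p(x)·q(x) = -x^2 - 2*x - 1.
∫_{-1}^{1} of each monomial x^k gives [2/(k+1) if k even, 0 if k odd]. Integrating term-by-term (or equivalently evaluating the antiderivative F(x) = -x^3/3 - x^2 - x at the endpoints):
  F(1) − F(−1) = -7/3 − (1/3) = -8/3.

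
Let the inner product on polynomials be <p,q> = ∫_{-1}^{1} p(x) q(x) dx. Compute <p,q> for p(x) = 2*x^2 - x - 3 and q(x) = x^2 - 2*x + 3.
<p,q> = -208/15

Expand the product: p(x)·q(x) = 2*x^4 - 5*x^3 + 5*x^2 + 3*x - 9.
∫_{-1}^{1} of each monomial x^k gives [2/(k+1) if k even, 0 if k odd]. Integrating term-by-term (or equivalently evaluating the antiderivative F(x) = 2*x^5/5 - 5*x^4/4 + 5*x^3/3 + 3*x^2/2 - 9*x at the endpoints):
  F(1) − F(−1) = -401/60 − (431/60) = -208/15.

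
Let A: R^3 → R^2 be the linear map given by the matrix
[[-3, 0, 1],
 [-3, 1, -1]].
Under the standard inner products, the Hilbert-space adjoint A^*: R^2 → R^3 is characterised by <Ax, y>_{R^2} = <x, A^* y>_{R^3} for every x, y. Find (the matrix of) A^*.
A^* = A^T =
[[-3, -3],
 [0, 1],
 [1, -1]]

For real matrices with standard dot products, the defining identity <Ax, y> = <x, A^* y> gives (Ax)^T y = x^T (A^*) y, i.e. x^T A^T y = x^T (A^*) y. Since this holds for all x, y, we must have A^* = A^T. Therefore
A^* =
[[-3, -3],
 [0, 1],
 [1, -1]].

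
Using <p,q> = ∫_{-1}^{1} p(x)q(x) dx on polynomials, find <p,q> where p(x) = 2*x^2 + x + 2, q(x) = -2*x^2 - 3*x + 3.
<p,q> = 146/15

Expand the product: p(x)·q(x) = -4*x^4 - 8*x^3 - x^2 - 3*x + 6.
∫_{-1}^{1} of each monomial x^k gives [2/(k+1) if k even, 0 if k odd]. Integrating term-by-term (or equivalently evaluating the antiderivative F(x) = -4*x^5/5 - 2*x^4 - x^3/3 - 3*x^2/2 + 6*x at the endpoints):
  F(1) − F(−1) = 41/30 − (-251/30) = 146/15.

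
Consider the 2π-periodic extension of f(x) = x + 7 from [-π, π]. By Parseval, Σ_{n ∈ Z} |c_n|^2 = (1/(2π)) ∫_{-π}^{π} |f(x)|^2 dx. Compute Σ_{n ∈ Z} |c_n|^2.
Σ |c_n|^2 = π^2/3 + 49

Expand and integrate term by term over [-π, π]:
  ∫ (x)^2 dx = 1·(2π^3/3); ∫ 2·1·(7)·x dx = 0 (odd integrand); ∫ 7^2 dx = 49·2π.
So (1/(2π)) ∫_{-π}^{π} (x + 7)^2 dx = 1π^2/3 + 49 = π^2/3 + 49.
Parseval ⇒ Σ |c_n|^2 = π^2/3 + 49.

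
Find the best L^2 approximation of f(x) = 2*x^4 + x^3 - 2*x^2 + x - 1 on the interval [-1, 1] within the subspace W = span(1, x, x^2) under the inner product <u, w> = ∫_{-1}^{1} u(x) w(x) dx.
g(x) = -2*x^2/7 + 8*x/5 - 41/35

The best approximation g ∈ W is the orthogonal projection of f onto W. Writing g = a_0 + a_1 x + a_2 x^2, the coefficients solve the normal equations G · a = b where
  G_{ij} = <φ_i, φ_j> and b_i = <f, φ_i>, with φ_0 = 1, φ_1 = x, φ_2 = x^2.
G =
  [2, 0, 2/3]
  [0, 2/3, 0]
  [2/3, 0, 2/5],
b = (-38/15, 16/15, -94/105).
Solving gives a_0 = -41/35, a_1 = 8/5, a_2 = -2/7, so
  g(x) = -2*x^2/7 + 8*x/5 - 41/35.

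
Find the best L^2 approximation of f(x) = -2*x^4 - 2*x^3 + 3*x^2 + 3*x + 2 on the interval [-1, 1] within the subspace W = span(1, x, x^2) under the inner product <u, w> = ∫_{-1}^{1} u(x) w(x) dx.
g(x) = 9*x^2/7 + 9*x/5 + 76/35

The best approximation g ∈ W is the orthogonal projection of f onto W. Writing g = a_0 + a_1 x + a_2 x^2, the coefficients solve the normal equations G · a = b where
  G_{ij} = <φ_i, φ_j> and b_i = <f, φ_i>, with φ_0 = 1, φ_1 = x, φ_2 = x^2.
G =
  [2, 0, 2/3]
  [0, 2/3, 0]
  [2/3, 0, 2/5],
b = (26/5, 6/5, 206/105).
Solving gives a_0 = 76/35, a_1 = 9/5, a_2 = 9/7, so
  g(x) = 9*x^2/7 + 9*x/5 + 76/35.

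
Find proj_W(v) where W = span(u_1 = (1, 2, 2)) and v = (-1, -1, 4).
proj_W(v) = (5/9, 10/9, 10/9)

Set up U = [u_1 | ... | u_1] ∈ R^(3×1). The projector onto W = col(U) is P = U (U^T U)^(-1) U^T.
Compute U^T U =
  [9],
and U^T v = (5).
Solve U^T U · c = U^T v for the coefficients: c = (5/9). The projection is proj_W(v) = U c.
Check: (v - proj_W(v)) · u_1 = 0  (should be 0).
Result: proj_W(v) = (5/9, 10/9, 10/9).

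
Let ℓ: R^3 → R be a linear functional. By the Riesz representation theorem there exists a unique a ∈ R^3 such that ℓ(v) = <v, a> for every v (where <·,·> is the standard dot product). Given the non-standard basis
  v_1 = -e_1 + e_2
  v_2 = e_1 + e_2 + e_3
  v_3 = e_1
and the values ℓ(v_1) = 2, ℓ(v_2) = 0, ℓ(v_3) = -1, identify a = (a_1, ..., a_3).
a = (-1, 1, 0)

Write a = (a_1, ..., a_3) in the standard basis. For each basis vector v_i, ℓ(v_i) = <v_i, a> is a linear equation in the a_j's. Collect the n equations into a matrix system V a = ℓ, where row i of V is v_i (expressed in the standard basis). Since V is invertible (lower-triangular with 1s on the diagonal, up to permutation), solve by back-substitution:
  V =
[[-1, 1, 0],
 [1, 1, 1],
 [1, 0, 0]]
  V a = (2, 0, -1)
Solving gives a = (-1, 1, 0).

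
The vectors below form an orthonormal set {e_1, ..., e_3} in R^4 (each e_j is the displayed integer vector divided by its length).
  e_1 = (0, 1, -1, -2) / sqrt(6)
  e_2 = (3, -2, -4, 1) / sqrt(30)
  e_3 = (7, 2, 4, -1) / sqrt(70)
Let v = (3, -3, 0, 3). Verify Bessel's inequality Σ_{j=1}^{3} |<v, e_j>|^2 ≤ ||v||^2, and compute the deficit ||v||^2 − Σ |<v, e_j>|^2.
Σ |<v, e_j>|^2 = 369/14; ||v||^2 = 27; deficit = 9/14

Write each e_j = u_j / sqrt(<u_j, u_j>) where u_j is the displayed integer vector. Then <v, e_j> = <v, u_j> / sqrt(<u_j, u_j>), so |<v, e_j>|^2 = <v, u_j>^2 / <u_j, u_j>.
Coefficients: <v, e_1> = -9/sqrt(6), <v, e_2> = 18/sqrt(30), <v, e_3> = 12/sqrt(70).
Square and sum: Σ |<v, e_j>|^2 = 369/14.
Compute ||v||^2 = v·v = 27.
Deficit = 27 − 369/14 = 9/14 ≥ 0, confirming Bessel's inequality. (The deficit equals ||v − Σ <v,e_j> e_j||^2, the squared distance from v to span{e_j}.)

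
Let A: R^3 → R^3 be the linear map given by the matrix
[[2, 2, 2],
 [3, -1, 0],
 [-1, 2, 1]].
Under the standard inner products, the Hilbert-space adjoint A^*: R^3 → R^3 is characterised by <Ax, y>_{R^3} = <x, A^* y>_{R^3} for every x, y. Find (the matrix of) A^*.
A^* = A^T =
[[2, 3, -1],
 [2, -1, 2],
 [2, 0, 1]]

For real matrices with standard dot products, the defining identity <Ax, y> = <x, A^* y> gives (Ax)^T y = x^T (A^*) y, i.e. x^T A^T y = x^T (A^*) y. Since this holds for all x, y, we must have A^* = A^T. Therefore
A^* =
[[2, 3, -1],
 [2, -1, 2],
 [2, 0, 1]].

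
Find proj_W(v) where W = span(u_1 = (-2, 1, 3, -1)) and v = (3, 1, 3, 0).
proj_W(v) = (-8/15, 4/15, 4/5, -4/15)

Set up U = [u_1 | ... | u_1] ∈ R^(4×1). The projector onto W = col(U) is P = U (U^T U)^(-1) U^T.
Compute U^T U =
  [15],
and U^T v = (4).
Solve U^T U · c = U^T v for the coefficients: c = (4/15). The projection is proj_W(v) = U c.
Check: (v - proj_W(v)) · u_1 = 0  (should be 0).
Result: proj_W(v) = (-8/15, 4/15, 4/5, -4/15).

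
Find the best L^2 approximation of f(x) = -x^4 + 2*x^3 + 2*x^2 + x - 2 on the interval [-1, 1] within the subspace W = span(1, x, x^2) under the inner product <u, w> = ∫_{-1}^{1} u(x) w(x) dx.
g(x) = 8*x^2/7 + 11*x/5 - 67/35

The best approximation g ∈ W is the orthogonal projection of f onto W. Writing g = a_0 + a_1 x + a_2 x^2, the coefficients solve the normal equations G · a = b where
  G_{ij} = <φ_i, φ_j> and b_i = <f, φ_i>, with φ_0 = 1, φ_1 = x, φ_2 = x^2.
G =
  [2, 0, 2/3]
  [0, 2/3, 0]
  [2/3, 0, 2/5],
b = (-46/15, 22/15, -86/105).
Solving gives a_0 = -67/35, a_1 = 11/5, a_2 = 8/7, so
  g(x) = 8*x^2/7 + 11*x/5 - 67/35.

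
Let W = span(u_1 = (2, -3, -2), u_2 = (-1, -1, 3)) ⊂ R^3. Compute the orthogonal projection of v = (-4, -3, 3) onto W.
proj_W(v) = (-197/162, -161/81, 691/162)

Set up U = [u_1 | ... | u_2] ∈ R^(3×2). The projector onto W = col(U) is P = U (U^T U)^(-1) U^T.
Compute U^T U =
  [17, -5]
  [-5, 11],
and U^T v = (-5, 16).
Solve U^T U · c = U^T v for the coefficients: c = (25/162, 247/162). The projection is proj_W(v) = U c.
Check: (v - proj_W(v)) · u_1 = 0  (should be 0).
Check: (v - proj_W(v)) · u_2 = 0  (should be 0).
Result: proj_W(v) = (-197/162, -161/81, 691/162).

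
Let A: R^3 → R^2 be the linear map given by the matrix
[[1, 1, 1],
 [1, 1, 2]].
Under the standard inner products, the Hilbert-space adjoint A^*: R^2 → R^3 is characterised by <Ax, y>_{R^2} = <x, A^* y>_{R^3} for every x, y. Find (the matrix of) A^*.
A^* = A^T =
[[1, 1],
 [1, 1],
 [1, 2]]

For real matrices with standard dot products, the defining identity <Ax, y> = <x, A^* y> gives (Ax)^T y = x^T (A^*) y, i.e. x^T A^T y = x^T (A^*) y. Since this holds for all x, y, we must have A^* = A^T. Therefore
A^* =
[[1, 1],
 [1, 1],
 [1, 2]].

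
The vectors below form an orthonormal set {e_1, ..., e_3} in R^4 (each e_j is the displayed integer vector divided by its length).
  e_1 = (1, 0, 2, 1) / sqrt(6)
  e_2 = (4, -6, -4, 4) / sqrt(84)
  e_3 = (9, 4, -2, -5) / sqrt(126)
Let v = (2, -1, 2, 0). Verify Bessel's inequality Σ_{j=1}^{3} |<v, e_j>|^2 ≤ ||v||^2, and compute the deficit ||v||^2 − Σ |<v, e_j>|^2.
Σ |<v, e_j>|^2 = 65/9; ||v||^2 = 9; deficit = 16/9

Write each e_j = u_j / sqrt(<u_j, u_j>) where u_j is the displayed integer vector. Then <v, e_j> = <v, u_j> / sqrt(<u_j, u_j>), so |<v, e_j>|^2 = <v, u_j>^2 / <u_j, u_j>.
Coefficients: <v, e_1> = 6/sqrt(6), <v, e_2> = 6/sqrt(84), <v, e_3> = 10/sqrt(126).
Square and sum: Σ |<v, e_j>|^2 = 65/9.
Compute ||v||^2 = v·v = 9.
Deficit = 9 − 65/9 = 16/9 ≥ 0, confirming Bessel's inequality. (The deficit equals ||v − Σ <v,e_j> e_j||^2, the squared distance from v to span{e_j}.)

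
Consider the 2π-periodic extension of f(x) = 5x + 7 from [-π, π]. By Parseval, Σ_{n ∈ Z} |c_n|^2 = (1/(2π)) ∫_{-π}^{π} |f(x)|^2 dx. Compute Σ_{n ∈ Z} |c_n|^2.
Σ |c_n|^2 = 25π^2/3 + 49

Expand and integrate term by term over [-π, π]:
  ∫ (5x)^2 dx = 25·(2π^3/3); ∫ 2·5·(7)·x dx = 0 (odd integrand); ∫ 7^2 dx = 49·2π.
So (1/(2π)) ∫_{-π}^{π} (5x + 7)^2 dx = 25π^2/3 + 49 = 25π^2/3 + 49.
Parseval ⇒ Σ |c_n|^2 = 25π^2/3 + 49.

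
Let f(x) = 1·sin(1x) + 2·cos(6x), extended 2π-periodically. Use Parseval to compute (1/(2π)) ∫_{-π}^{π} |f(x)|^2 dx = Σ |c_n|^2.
Σ |c_n|^2 = 5/2

Expand |f|^2 and use orthogonality of {sin(nx), cos(mx)} on [-π, π]:
  ∫_{-π}^{π} sin(nx)^2 dx = π, ∫ cos(mx)^2 dx = π, and cross terms integrate to 0.
So ∫_{-π}^{π} f(x)^2 dx = 1^2 · π + 2^2 · π = (1 + 4)π.
Divide by 2π: (1 + 4)/2 = 5/2.
By Parseval, this equals Σ |c_n|^2.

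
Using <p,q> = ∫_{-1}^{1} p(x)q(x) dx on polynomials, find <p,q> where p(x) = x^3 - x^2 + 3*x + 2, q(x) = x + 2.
<p,q> = 136/15

Expand the product: p(x)·q(x) = x^4 + x^3 + x^2 + 8*x + 4.
∫_{-1}^{1} of each monomial x^k gives [2/(k+1) if k even, 0 if k odd]. Integrating term-by-term (or equivalently evaluating the antiderivative F(x) = x^5/5 + x^4/4 + x^3/3 + 4*x^2 + 4*x at the endpoints):
  F(1) − F(−1) = 527/60 − (-17/60) = 136/15.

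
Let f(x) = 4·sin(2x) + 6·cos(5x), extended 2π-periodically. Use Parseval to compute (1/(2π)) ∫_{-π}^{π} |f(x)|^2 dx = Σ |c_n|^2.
Σ |c_n|^2 = 26

Expand |f|^2 and use orthogonality of {sin(nx), cos(mx)} on [-π, π]:
  ∫_{-π}^{π} sin(nx)^2 dx = π, ∫ cos(mx)^2 dx = π, and cross terms integrate to 0.
So ∫_{-π}^{π} f(x)^2 dx = 4^2 · π + 6^2 · π = (16 + 36)π.
Divide by 2π: (16 + 36)/2 = 26.
By Parseval, this equals Σ |c_n|^2.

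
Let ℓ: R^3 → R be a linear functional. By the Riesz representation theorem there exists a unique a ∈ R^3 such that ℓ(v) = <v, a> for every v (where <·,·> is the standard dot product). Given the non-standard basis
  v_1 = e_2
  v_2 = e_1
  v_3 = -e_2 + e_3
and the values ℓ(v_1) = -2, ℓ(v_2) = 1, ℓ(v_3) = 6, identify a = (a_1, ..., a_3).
a = (1, -2, 4)

Write a = (a_1, ..., a_3) in the standard basis. For each basis vector v_i, ℓ(v_i) = <v_i, a> is a linear equation in the a_j's. Collect the n equations into a matrix system V a = ℓ, where row i of V is v_i (expressed in the standard basis). Since V is invertible (lower-triangular with 1s on the diagonal, up to permutation), solve by back-substitution:
  V =
[[0, 1, 0],
 [1, 0, 0],
 [0, -1, 1]]
  V a = (-2, 1, 6)
Solving gives a = (1, -2, 4).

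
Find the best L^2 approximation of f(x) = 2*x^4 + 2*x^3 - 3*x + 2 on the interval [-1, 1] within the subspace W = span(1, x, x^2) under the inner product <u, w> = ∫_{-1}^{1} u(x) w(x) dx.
g(x) = 12*x^2/7 - 9*x/5 + 64/35

The best approximation g ∈ W is the orthogonal projection of f onto W. Writing g = a_0 + a_1 x + a_2 x^2, the coefficients solve the normal equations G · a = b where
  G_{ij} = <φ_i, φ_j> and b_i = <f, φ_i>, with φ_0 = 1, φ_1 = x, φ_2 = x^2.
G =
  [2, 0, 2/3]
  [0, 2/3, 0]
  [2/3, 0, 2/5],
b = (24/5, -6/5, 40/21).
Solving gives a_0 = 64/35, a_1 = -9/5, a_2 = 12/7, so
  g(x) = 12*x^2/7 - 9*x/5 + 64/35.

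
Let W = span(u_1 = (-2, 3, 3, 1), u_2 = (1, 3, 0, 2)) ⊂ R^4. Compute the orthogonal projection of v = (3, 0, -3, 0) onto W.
proj_W(v) = (678/241, -99/241, -711/241, 171/241)

Set up U = [u_1 | ... | u_2] ∈ R^(4×2). The projector onto W = col(U) is P = U (U^T U)^(-1) U^T.
Compute U^T U =
  [23, 9]
  [9, 14],
and U^T v = (-15, 3).
Solve U^T U · c = U^T v for the coefficients: c = (-237/241, 204/241). The projection is proj_W(v) = U c.
Check: (v - proj_W(v)) · u_1 = 0  (should be 0).
Check: (v - proj_W(v)) · u_2 = 0  (should be 0).
Result: proj_W(v) = (678/241, -99/241, -711/241, 171/241).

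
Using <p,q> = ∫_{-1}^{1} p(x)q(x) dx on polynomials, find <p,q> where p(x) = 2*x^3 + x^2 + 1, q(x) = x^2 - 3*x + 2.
<p,q> = 4

Expand the product: p(x)·q(x) = 2*x^5 - 5*x^4 + x^3 + 3*x^2 - 3*x + 2.
∫_{-1}^{1} of each monomial x^k gives [2/(k+1) if k even, 0 if k odd]. Integrating term-by-term (or equivalently evaluating the antiderivative F(x) = x^6/3 - x^5 + x^4/4 + x^3 - 3*x^2/2 + 2*x at the endpoints):
  F(1) − F(−1) = 13/12 − (-35/12) = 4.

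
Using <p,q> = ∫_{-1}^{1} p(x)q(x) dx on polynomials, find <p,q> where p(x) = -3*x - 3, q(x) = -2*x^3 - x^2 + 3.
<p,q> = -68/5

Expand the product: p(x)·q(x) = 6*x^4 + 9*x^3 + 3*x^2 - 9*x - 9.
∫_{-1}^{1} of each monomial x^k gives [2/(k+1) if k even, 0 if k odd]. Integrating term-by-term (or equivalently evaluating the antiderivative F(x) = 6*x^5/5 + 9*x^4/4 + x^3 - 9*x^2/2 - 9*x at the endpoints):
  F(1) − F(−1) = -181/20 − (91/20) = -68/5.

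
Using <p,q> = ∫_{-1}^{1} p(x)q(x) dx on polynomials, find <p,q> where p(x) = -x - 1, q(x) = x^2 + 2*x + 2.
<p,q> = -6

Expand the product: p(x)·q(x) = -x^3 - 3*x^2 - 4*x - 2.
∫_{-1}^{1} of each monomial x^k gives [2/(k+1) if k even, 0 if k odd]. Integrating term-by-term (or equivalently evaluating the antiderivative F(x) = -x^4/4 - x^3 - 2*x^2 - 2*x at the endpoints):
  F(1) − F(−1) = -21/4 − (3/4) = -6.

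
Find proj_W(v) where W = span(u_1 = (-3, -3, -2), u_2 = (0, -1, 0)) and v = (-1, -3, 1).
proj_W(v) = (-3/13, -3, -2/13)

Set up U = [u_1 | ... | u_2] ∈ R^(3×2). The projector onto W = col(U) is P = U (U^T U)^(-1) U^T.
Compute U^T U =
  [22, 3]
  [3, 1],
and U^T v = (10, 3).
Solve U^T U · c = U^T v for the coefficients: c = (1/13, 36/13). The projection is proj_W(v) = U c.
Check: (v - proj_W(v)) · u_1 = 0  (should be 0).
Check: (v - proj_W(v)) · u_2 = 0  (should be 0).
Result: proj_W(v) = (-3/13, -3, -2/13).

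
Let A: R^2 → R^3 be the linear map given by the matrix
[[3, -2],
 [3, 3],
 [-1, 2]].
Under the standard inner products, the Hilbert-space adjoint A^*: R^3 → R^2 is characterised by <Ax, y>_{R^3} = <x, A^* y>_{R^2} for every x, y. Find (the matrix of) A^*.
A^* = A^T =
[[3, 3, -1],
 [-2, 3, 2]]

For real matrices with standard dot products, the defining identity <Ax, y> = <x, A^* y> gives (Ax)^T y = x^T (A^*) y, i.e. x^T A^T y = x^T (A^*) y. Since this holds for all x, y, we must have A^* = A^T. Therefore
A^* =
[[3, 3, -1],
 [-2, 3, 2]].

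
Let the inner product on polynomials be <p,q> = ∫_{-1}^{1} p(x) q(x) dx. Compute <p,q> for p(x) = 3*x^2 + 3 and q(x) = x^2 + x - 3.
<p,q> = -104/5

Expand the product: p(x)·q(x) = 3*x^4 + 3*x^3 - 6*x^2 + 3*x - 9.
∫_{-1}^{1} of each monomial x^k gives [2/(k+1) if k even, 0 if k odd]. Integrating term-by-term (or equivalently evaluating the antiderivative F(x) = 3*x^5/5 + 3*x^4/4 - 2*x^3 + 3*x^2/2 - 9*x at the endpoints):
  F(1) − F(−1) = -163/20 − (253/20) = -104/5.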